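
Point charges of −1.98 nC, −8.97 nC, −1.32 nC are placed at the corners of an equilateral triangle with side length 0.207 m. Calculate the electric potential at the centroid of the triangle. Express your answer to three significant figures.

-923 V

Electric potential is a scalar, so the contributions from each charge add algebraically: V = Σ kqᵢ/rᵢ.
The distance from each vertex to the centroid is a/√3 = 0.120 m.
V = k[(-1.98×10⁻⁹)/(0.120) + (-8.97×10⁻⁹)/(0.120) + (-1.32×10⁻⁹)/(0.120)] = -923 V.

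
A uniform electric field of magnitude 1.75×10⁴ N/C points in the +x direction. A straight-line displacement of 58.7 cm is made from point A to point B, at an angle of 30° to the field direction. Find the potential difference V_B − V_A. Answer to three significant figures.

Only the component of displacement along E changes the potential: ΔV = −E·d·cosθ.
ΔV = −(1.75×10⁴ V/m)(0.587 m)cos30° = -8900 V.

-8900 V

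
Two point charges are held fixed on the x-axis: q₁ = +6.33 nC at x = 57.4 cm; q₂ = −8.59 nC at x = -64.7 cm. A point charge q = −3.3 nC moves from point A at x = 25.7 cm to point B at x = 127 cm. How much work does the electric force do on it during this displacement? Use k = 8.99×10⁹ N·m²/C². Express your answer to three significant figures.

-1.74×10⁻⁷ J

The work done by the electric force is W_field = −ΔU = −q(V_B − V_A) = q(V_A − V_B).
At A: distances to the source charges are 0.317 m, 0.904 m; V_A = Σ kqᵢ/rᵢ = 94.1 V.
At B: distances to the source charges are 0.696 m, 1.92 m; V_B = Σ kqᵢ/rᵢ = 41.5 V.
ΔV = V_B − V_A = -52.6 V.
W_field = −qΔV = −(-3.30×10⁻⁹ C)(-52.6 V) = -1.74×10⁻⁷ J.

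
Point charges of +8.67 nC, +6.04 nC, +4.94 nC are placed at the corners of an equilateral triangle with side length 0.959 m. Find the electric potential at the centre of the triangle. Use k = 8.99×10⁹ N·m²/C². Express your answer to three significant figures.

319 V

The total potential is the scalar sum of each charge's contribution, V = Σ kqᵢ/rᵢ.
The distance from each vertex to the centroid is a/√3 = 0.554 m.
V = k[(8.67×10⁻⁹)/(0.554) + (6.04×10⁻⁹)/(0.554) + (4.94×10⁻⁹)/(0.554)] = 319 V.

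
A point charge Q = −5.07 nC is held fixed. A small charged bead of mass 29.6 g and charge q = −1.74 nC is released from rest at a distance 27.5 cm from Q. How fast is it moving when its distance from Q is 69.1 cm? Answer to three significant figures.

3.43×10⁻³ m/s

Only the electrostatic force acts, so mechanical energy is conserved: ½mv² = U₁ − U₂ = kQq(1/r₁ − 1/r₂).
U₁ − U₂ = (8.99×10⁹ N·m²/C²)(-5.07×10⁻⁹ C)(-1.74×10⁻⁹ C)(1/0.275 − 1/0.691) = 1.74×10⁻⁷ J.
v = √(2·1.74×10⁻⁷/0.0296) = 3.43×10⁻³ m/s.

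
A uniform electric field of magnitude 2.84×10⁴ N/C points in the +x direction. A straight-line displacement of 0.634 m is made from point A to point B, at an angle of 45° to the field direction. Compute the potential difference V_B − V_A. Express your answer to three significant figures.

-1.27×10⁴ V

Only the component of displacement along E changes the potential: ΔV = −E·d·cosθ.
ΔV = −(2.84×10⁴ V/m)(0.634 m)cos45° = -1.27×10⁴ V.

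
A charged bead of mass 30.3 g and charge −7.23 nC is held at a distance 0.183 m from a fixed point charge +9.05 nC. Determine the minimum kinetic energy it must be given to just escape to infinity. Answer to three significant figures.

To just escape, total mechanical energy must reach zero at infinity: ½mv²_min + U = 0, so ½mv²_min = −U = |kQq|/r.
|U| = |kQq|/r = (8.99×10⁹ N·m²/C²)(9.05×10⁻⁹)(7.23×10⁻⁹)/(0.183) = 3.21×10⁻⁶ J.

3.21×10⁻⁶ J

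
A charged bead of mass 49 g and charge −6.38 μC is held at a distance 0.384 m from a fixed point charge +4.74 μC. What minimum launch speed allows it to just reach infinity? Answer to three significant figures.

5.38 m/s

To just escape, total mechanical energy must reach zero at infinity: ½mv²_min + U = 0, so ½mv²_min = −U = |kQq|/r.
|U| = |kQq|/r = (8.99×10⁹ N·m²/C²)(4.74×10⁻⁶)(6.38×10⁻⁶)/(0.384) = 0.708 J.
v_min = √(2|U|/m) = √(2·0.708/0.0490) = 5.38 m/s.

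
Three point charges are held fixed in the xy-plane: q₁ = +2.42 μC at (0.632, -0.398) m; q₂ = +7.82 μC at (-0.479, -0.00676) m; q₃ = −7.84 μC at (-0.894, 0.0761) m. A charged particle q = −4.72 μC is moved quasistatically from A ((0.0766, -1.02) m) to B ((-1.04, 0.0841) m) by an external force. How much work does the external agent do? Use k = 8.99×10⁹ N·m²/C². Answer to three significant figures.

1.82 J

For quasistatic motion the external work equals the change in potential energy: W_ext = qΔV = q(V_B − V_A).
At A: distances to the source charges are 0.834 m, 1.16 m, 1.46 m; V_A = Σ kqᵢ/rᵢ = 3.88×10⁴ V.
At B: distances to the source charges are 1.74 m, 0.568 m, 0.146 m; V_B = Σ kqᵢ/rᵢ = -3.46×10⁵ V.
ΔV = V_B − V_A = -3.85×10⁵ V.
W_ext = qΔV = (-4.72×10⁻⁶ C)(-3.85×10⁵ V) = 1.82 J.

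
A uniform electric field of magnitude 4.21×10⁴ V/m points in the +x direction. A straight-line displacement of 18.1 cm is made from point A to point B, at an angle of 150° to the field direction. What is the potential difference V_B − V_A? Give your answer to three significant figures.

Only the component of displacement along E changes the potential: ΔV = −E·d·cosθ.
ΔV = −(4.21×10⁴ V/m)(0.181 m)cos150° = 6600 V.

6600 V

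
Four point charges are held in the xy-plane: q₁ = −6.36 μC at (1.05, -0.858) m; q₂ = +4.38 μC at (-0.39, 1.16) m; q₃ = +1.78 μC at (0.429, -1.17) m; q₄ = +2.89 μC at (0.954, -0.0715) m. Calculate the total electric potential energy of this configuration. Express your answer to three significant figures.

-0.327 J

The work to assemble the configuration equals its total potential energy, U = Σ kqᵢqⱼ/rᵢⱼ over all pairs.
Pair separations: r₁₂ = 2.48 m, r₁₃ = 0.695 m, r₁₄ = 0.792 m, r₂₃ = 2.47 m, r₂₄ = 1.82 m, r₃₄ = 1.22 m.
Summing all 6 pair terms gives U = -0.327 J.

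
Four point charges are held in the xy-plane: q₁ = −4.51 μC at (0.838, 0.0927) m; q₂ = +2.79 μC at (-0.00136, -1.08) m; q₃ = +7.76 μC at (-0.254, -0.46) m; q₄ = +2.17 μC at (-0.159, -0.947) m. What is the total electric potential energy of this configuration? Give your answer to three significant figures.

0.463 J

The work to assemble the configuration equals its total potential energy, U = Σ kqᵢqⱼ/rᵢⱼ over all pairs.
Pair separations: r₁₂ = 1.44 m, r₁₃ = 1.22 m, r₁₄ = 1.44 m, r₂₃ = 0.669 m, r₂₄ = 0.206 m, r₃₄ = 0.496 m.
Summing all 6 pair terms gives U = 0.463 J.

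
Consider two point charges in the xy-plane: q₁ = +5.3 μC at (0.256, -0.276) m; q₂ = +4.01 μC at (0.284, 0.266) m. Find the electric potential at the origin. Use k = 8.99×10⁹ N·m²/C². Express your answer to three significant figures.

2.19×10⁵ V

The total potential is the scalar sum of each charge's contribution, V = Σ kqᵢ/rᵢ.
Distances from the field point to each charge: r₁ = 0.376 m, r₂ = 0.389 m.
V = k[(5.30×10⁻⁶)/(0.376) + (4.01×10⁻⁶)/(0.389)] = 2.19×10⁵ V.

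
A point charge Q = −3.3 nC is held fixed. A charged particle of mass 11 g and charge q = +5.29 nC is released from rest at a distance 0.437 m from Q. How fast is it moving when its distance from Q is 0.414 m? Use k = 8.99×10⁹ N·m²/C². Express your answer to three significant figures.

Only the electrostatic force acts, so mechanical energy is conserved: ½mv² = U₁ − U₂ = kQq(1/r₁ − 1/r₂).
U₁ − U₂ = (8.99×10⁹ N·m²/C²)(-3.30×10⁻⁹ C)(5.29×10⁻⁹ C)(1/0.437 − 1/0.414) = 2.00×10⁻⁸ J.
v = √(2·2.00×10⁻⁸/0.0110) = 1.90×10⁻³ m/s.

1.90×10⁻³ m/s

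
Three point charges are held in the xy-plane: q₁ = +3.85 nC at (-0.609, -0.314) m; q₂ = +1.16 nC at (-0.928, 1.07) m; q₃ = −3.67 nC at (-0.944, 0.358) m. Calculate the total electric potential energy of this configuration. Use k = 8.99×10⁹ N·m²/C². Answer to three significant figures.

The work to assemble the configuration equals its total potential energy, U = Σ kqᵢqⱼ/rᵢⱼ over all pairs.
Pair separations: r₁₂ = 1.42 m, r₁₃ = 0.751 m, r₂₃ = 0.712 m.
U = (2.83×10⁻⁸) + (-1.69×10⁻⁷) + (-5.37×10⁻⁸) = -1.95×10⁻⁷ J.

-1.95×10⁻⁷ J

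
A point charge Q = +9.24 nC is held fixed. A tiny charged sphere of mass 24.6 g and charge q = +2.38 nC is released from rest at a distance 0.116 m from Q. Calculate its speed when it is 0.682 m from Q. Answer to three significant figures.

0.0107 m/s

Only the electrostatic force acts, so mechanical energy is conserved: ½mv² = U₁ − U₂ = kQq(1/r₁ − 1/r₂).
U₁ − U₂ = (8.99×10⁹ N·m²/C²)(9.24×10⁻⁹ C)(2.38×10⁻⁹ C)(1/0.116 − 1/0.682) = 1.41×10⁻⁶ J.
v = √(2·1.41×10⁻⁶/0.0246) = 0.0107 m/s.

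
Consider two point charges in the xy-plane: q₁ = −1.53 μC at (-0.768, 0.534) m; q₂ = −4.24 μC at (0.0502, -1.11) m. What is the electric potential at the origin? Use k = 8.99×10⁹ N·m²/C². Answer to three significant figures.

The total potential is the scalar sum of each charge's contribution, V = Σ kqᵢ/rᵢ.
Distances from the field point to each charge: r₁ = 0.935 m, r₂ = 1.11 m.
V = k[(-1.53×10⁻⁶)/(0.935) + (-4.24×10⁻⁶)/(1.11)] = -4.90×10⁴ V.

-4.90×10⁴ V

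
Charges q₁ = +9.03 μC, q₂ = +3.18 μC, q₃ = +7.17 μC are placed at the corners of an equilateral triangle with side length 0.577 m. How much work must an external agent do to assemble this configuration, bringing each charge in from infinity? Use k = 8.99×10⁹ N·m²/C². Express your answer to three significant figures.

The work to assemble the configuration equals its total potential energy, U = Σ kqᵢqⱼ/rᵢⱼ over all pairs.
All three pair separations equal the side length, 0.577 m.
U = (0.447) + (1.01) + (0.355) = 1.81 J.

1.81 J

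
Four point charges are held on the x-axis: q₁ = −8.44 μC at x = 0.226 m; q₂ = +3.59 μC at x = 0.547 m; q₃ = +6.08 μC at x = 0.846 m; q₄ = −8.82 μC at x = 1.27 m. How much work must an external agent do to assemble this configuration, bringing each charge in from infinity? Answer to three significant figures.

The work to assemble the configuration equals its total potential energy, U = Σ kqᵢqⱼ/rᵢⱼ over all pairs.
Pair separations: r₁₂ = 0.321 m, r₁₃ = 0.620 m, r₁₄ = 1.04 m, r₂₃ = 0.299 m, r₂₄ = 0.723 m, r₃₄ = 0.424 m.
Summing all 6 pair terms gives U = -1.83 J.

-1.83 J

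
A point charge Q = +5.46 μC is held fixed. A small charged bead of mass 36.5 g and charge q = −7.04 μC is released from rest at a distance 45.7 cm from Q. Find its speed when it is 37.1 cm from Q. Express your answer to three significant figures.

Only the electrostatic force acts, so mechanical energy is conserved: ½mv² = U₁ − U₂ = kQq(1/r₁ − 1/r₂).
U₁ − U₂ = (8.99×10⁹ N·m²/C²)(5.46×10⁻⁶ C)(-7.04×10⁻⁶ C)(1/0.457 − 1/0.371) = 0.175 J.
v = √(2·0.175/0.0365) = 3.10 m/s.

3.10 m/s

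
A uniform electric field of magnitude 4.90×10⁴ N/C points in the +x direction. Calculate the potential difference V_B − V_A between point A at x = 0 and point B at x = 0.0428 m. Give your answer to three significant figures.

-2100 V

In a uniform field, potential decreases in the direction of E: V_B − V_A = −E·Δx.
V_B − V_A = −(4.90×10⁴ V/m)(0.0428 m) = -2100 V.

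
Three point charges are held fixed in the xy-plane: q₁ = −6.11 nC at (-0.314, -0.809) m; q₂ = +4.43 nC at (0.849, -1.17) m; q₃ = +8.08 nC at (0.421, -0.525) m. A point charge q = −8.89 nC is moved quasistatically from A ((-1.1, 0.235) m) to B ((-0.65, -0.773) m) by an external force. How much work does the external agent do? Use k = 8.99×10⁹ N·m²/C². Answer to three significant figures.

7.83×10⁻⁷ J

For quasistatic motion the external work equals the change in potential energy: W_ext = qΔV = q(V_B − V_A).
At A: distances to the source charges are 1.31 m, 2.40 m, 1.70 m; V_A = Σ kqᵢ/rᵢ = 17.3 V.
At B: distances to the source charges are 0.338 m, 1.55 m, 1.10 m; V_B = Σ kqᵢ/rᵢ = -70.8 V.
ΔV = V_B − V_A = -88.1 V.
W_ext = qΔV = (-8.89×10⁻⁹ C)(-88.1 V) = 7.83×10⁻⁷ J.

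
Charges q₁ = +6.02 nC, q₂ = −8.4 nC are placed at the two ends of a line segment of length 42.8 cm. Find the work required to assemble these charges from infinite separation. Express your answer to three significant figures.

The work to assemble the configuration equals its total potential energy, U = Σ kqᵢqⱼ/rᵢⱼ over all pairs.
The separation is r = 0.428 m.
U = (-1.06×10⁻⁶) = -1.06×10⁻⁶ J.

-1.06×10⁻⁶ J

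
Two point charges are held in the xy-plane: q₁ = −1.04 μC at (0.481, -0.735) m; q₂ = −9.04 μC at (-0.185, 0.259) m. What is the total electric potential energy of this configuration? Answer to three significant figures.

The assembly work is the sum of pairwise potential energies, U = Σ_{i<j} kqᵢqⱼ/rᵢⱼ.
Pair separations: r₁₂ = 1.20 m.
U = (0.0706) = 0.0706 J.

0.0706 J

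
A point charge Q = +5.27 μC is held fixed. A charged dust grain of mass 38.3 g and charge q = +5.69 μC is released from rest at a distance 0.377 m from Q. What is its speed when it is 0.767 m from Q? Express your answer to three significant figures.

4.36 m/s

Only the electrostatic force acts, so mechanical energy is conserved: ½mv² = U₁ − U₂ = kQq(1/r₁ − 1/r₂).
U₁ − U₂ = (8.99×10⁹ N·m²/C²)(5.27×10⁻⁶ C)(5.69×10⁻⁶ C)(1/0.377 − 1/0.767) = 0.364 J.
v = √(2·0.364/0.0383) = 4.36 m/s.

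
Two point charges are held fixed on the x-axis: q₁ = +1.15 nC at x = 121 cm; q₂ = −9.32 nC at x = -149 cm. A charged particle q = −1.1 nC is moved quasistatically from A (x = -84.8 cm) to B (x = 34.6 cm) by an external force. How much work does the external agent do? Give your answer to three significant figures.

For quasistatic motion the external work equals the change in potential energy: W_ext = qΔV = q(V_B − V_A).
At A: distances to the source charges are 2.06 m, 0.642 m; V_A = Σ kqᵢ/rᵢ = -125 V.
At B: distances to the source charges are 0.864 m, 1.84 m; V_B = Σ kqᵢ/rᵢ = -33.7 V.
ΔV = V_B − V_A = 91.8 V.
W_ext = qΔV = (-1.10×10⁻⁹ C)(91.8 V) = -1.01×10⁻⁷ J.

-1.01×10⁻⁷ J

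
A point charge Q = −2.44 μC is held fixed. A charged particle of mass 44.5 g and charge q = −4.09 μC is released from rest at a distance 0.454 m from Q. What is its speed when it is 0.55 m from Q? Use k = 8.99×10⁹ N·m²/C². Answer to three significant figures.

1.25 m/s

Only the electrostatic force acts, so mechanical energy is conserved: ½mv² = U₁ − U₂ = kQq(1/r₁ − 1/r₂).
U₁ − U₂ = (8.99×10⁹ N·m²/C²)(-2.44×10⁻⁶ C)(-4.09×10⁻⁶ C)(1/0.454 − 1/0.550) = 0.0345 J.
v = √(2·0.0345/0.0445) = 1.25 m/s.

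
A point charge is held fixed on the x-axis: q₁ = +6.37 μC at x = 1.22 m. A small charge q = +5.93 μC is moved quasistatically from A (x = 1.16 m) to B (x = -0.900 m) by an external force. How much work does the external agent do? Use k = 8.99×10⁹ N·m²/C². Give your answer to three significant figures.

-5.50 J

For quasistatic motion the external work equals the change in potential energy: W_ext = qΔV = q(V_B − V_A).
At A: distance to the source charge is 0.0600 m; V_A = kq₁/r = 9.54×10⁵ V.
At B: distance to the source charge is 2.12 m; V_B = kq₁/r = 2.70×10⁴ V.
ΔV = V_B − V_A = -9.27×10⁵ V.
W_ext = qΔV = (5.93×10⁻⁶ C)(-9.27×10⁵ V) = -5.50 J.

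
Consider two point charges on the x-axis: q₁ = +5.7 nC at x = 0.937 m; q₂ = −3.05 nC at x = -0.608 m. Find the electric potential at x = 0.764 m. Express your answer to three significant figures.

276 V

The total potential is the scalar sum of each charge's contribution, V = Σ kqᵢ/rᵢ.
Distances from the field point to each charge: r₁ = 0.173 m, r₂ = 1.37 m.
V = k[(5.70×10⁻⁹)/(0.173) + (-3.05×10⁻⁹)/(1.37)] = 276 V.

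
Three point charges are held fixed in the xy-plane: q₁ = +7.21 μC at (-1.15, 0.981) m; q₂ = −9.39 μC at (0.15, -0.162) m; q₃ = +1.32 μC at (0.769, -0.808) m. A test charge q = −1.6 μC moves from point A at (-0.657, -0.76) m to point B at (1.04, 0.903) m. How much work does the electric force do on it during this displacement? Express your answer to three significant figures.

0.0248 J

The work done by the electric force is W_field = −ΔU = −q(V_B − V_A) = q(V_A − V_B).
At A: distances to the source charges are 1.81 m, 1.00 m, 1.43 m; V_A = Σ kqᵢ/rᵢ = -3.99×10⁴ V.
At B: distances to the source charges are 2.19 m, 1.39 m, 1.73 m; V_B = Σ kqᵢ/rᵢ = -2.44×10⁴ V.
ΔV = V_B − V_A = 1.55×10⁴ V.
W_field = −qΔV = −(-1.60×10⁻⁶ C)(1.55×10⁴ V) = 0.0248 J.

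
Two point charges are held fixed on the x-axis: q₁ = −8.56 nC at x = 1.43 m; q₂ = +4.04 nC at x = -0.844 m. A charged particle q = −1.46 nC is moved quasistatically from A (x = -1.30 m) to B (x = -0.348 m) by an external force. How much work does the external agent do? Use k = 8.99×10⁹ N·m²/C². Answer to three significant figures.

3.14×10⁻⁸ J

For quasistatic motion the external work equals the change in potential energy: W_ext = qΔV = q(V_B − V_A).
At A: distances to the source charges are 2.73 m, 0.456 m; V_A = Σ kqᵢ/rᵢ = 51.5 V.
At B: distances to the source charges are 1.78 m, 0.496 m; V_B = Σ kqᵢ/rᵢ = 29.9 V.
ΔV = V_B − V_A = -21.5 V.
W_ext = qΔV = (-1.46×10⁻⁹ C)(-21.5 V) = 3.14×10⁻⁸ J.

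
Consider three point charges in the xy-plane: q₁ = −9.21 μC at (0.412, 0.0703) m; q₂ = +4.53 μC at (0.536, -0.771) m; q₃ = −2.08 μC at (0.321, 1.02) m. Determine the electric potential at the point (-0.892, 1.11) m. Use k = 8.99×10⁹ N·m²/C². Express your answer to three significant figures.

The total potential is the scalar sum of each charge's contribution, V = Σ kqᵢ/rᵢ.
Distances from the field point to each charge: r₁ = 1.67 m, r₂ = 2.36 m, r₃ = 1.22 m.
V = k[(-9.21×10⁻⁶)/(1.67) + (4.53×10⁻⁶)/(2.36) + (-2.08×10⁻⁶)/(1.22)] = -4.78×10⁴ V.

-4.78×10⁴ V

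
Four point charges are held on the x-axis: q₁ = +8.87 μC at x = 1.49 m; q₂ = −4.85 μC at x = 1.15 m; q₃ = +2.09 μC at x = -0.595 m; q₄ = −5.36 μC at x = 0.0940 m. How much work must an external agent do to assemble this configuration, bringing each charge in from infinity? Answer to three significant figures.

-1.34 J

The work to assemble the configuration equals its total potential energy, U = Σ kqᵢqⱼ/rᵢⱼ over all pairs.
Pair separations: r₁₂ = 0.340 m, r₁₃ = 2.08 m, r₁₄ = 1.40 m, r₂₃ = 1.74 m, r₂₄ = 1.06 m, r₃₄ = 0.689 m.
Summing all 6 pair terms gives U = -1.34 J.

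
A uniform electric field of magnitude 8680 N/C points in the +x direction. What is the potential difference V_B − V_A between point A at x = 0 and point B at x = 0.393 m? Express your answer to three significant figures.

-3410 V

In a uniform field, potential decreases in the direction of E: V_B − V_A = −E·Δx.
V_B − V_A = −(8680 V/m)(0.393 m) = -3410 V.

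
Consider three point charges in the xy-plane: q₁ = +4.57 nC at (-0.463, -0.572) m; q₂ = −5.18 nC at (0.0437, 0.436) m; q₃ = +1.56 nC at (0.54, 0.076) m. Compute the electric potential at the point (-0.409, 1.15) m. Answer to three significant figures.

-21.5 V

The total potential is the scalar sum of each charge's contribution, V = Σ kqᵢ/rᵢ.
Distances from the field point to each charge: r₁ = 1.72 m, r₂ = 0.845 m, r₃ = 1.43 m.
V = k[(4.57×10⁻⁹)/(1.72) + (-5.18×10⁻⁹)/(0.845) + (1.56×10⁻⁹)/(1.43)] = -21.5 V.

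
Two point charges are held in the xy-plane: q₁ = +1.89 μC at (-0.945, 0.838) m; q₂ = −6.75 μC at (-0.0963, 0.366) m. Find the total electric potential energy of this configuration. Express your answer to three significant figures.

The work to assemble the configuration equals its total potential energy, U = Σ kqᵢqⱼ/rᵢⱼ over all pairs.
Pair separations: r₁₂ = 0.971 m.
U = (-0.118) = -0.118 J.

-0.118 J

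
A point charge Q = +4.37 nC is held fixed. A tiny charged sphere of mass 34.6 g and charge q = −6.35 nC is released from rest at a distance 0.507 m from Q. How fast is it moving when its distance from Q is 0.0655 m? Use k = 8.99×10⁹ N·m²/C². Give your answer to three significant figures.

Only the electrostatic force acts, so mechanical energy is conserved: ½mv² = U₁ − U₂ = kQq(1/r₁ − 1/r₂).
U₁ − U₂ = (8.99×10⁹ N·m²/C²)(4.37×10⁻⁹ C)(-6.35×10⁻⁹ C)(1/0.507 − 1/0.0655) = 3.32×10⁻⁶ J.
v = √(2·3.32×10⁻⁶/0.0346) = 0.0138 m/s.

0.0138 m/s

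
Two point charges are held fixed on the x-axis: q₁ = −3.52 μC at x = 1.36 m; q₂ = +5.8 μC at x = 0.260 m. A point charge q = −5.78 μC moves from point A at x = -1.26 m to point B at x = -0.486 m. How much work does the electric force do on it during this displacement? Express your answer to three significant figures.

0.176 J

The work done by the electric force is W_field = −ΔU = −q(V_B − V_A) = q(V_A − V_B).
At A: distances to the source charges are 2.62 m, 1.52 m; V_A = Σ kqᵢ/rᵢ = 2.22×10⁴ V.
At B: distances to the source charges are 1.85 m, 0.746 m; V_B = Σ kqᵢ/rᵢ = 5.28×10⁴ V.
ΔV = V_B − V_A = 3.05×10⁴ V.
W_field = −qΔV = −(-5.78×10⁻⁶ C)(3.05×10⁴ V) = 0.176 J.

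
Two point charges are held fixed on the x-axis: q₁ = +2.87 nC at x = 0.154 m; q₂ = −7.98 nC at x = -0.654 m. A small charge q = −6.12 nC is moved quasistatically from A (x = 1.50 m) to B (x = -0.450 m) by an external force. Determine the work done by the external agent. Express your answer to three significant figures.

For quasistatic motion the external work equals the change in potential energy: W_ext = qΔV = q(V_B − V_A).
At A: distances to the source charges are 1.35 m, 2.15 m; V_A = Σ kqᵢ/rᵢ = -14.1 V.
At B: distances to the source charges are 0.604 m, 0.204 m; V_B = Σ kqᵢ/rᵢ = -309 V.
ΔV = V_B − V_A = -295 V.
W_ext = qΔV = (-6.12×10⁻⁹ C)(-295 V) = 1.80×10⁻⁶ J.

1.80×10⁻⁶ J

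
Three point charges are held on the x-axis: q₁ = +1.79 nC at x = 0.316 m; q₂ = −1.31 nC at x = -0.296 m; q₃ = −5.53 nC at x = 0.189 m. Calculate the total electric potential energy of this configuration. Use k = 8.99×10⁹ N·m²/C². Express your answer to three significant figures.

-6.01×10⁻⁷ J

The work to assemble the configuration equals its total potential energy, U = Σ kqᵢqⱼ/rᵢⱼ over all pairs.
Pair separations: r₁₂ = 0.612 m, r₁₃ = 0.127 m, r₂₃ = 0.485 m.
U = (-3.44×10⁻⁸) + (-7.01×10⁻⁷) + (1.34×10⁻⁷) = -6.01×10⁻⁷ J.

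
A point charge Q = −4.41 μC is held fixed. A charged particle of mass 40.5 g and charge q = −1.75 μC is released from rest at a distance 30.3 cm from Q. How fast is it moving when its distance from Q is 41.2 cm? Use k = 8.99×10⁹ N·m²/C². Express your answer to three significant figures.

Only the electrostatic force acts, so mechanical energy is conserved: ½mv² = U₁ − U₂ = kQq(1/r₁ − 1/r₂).
U₁ − U₂ = (8.99×10⁹ N·m²/C²)(-4.41×10⁻⁶ C)(-1.75×10⁻⁶ C)(1/0.303 − 1/0.412) = 0.0606 J.
v = √(2·0.0606/0.0405) = 1.73 m/s.

1.73 m/s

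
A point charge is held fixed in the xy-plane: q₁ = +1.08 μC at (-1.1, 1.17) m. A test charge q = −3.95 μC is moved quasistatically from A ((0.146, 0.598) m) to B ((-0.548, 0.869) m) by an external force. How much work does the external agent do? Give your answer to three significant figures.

For quasistatic motion the external work equals the change in potential energy: W_ext = qΔV = q(V_B − V_A).
At A: distance to the source charge is 1.37 m; V_A = kq₁/r = 7080 V.
At B: distance to the source charge is 0.629 m; V_B = kq₁/r = 1.54×10⁴ V.
ΔV = V_B − V_A = 8360 V.
W_ext = qΔV = (-3.95×10⁻⁶ C)(8360 V) = -0.0330 J.

-0.0330 J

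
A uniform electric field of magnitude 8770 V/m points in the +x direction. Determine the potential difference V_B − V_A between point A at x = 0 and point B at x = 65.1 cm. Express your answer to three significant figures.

-5710 V

In a uniform field, potential decreases in the direction of E: V_B − V_A = −E·Δx.
V_B − V_A = −(8770 V/m)(0.651 m) = -5710 V.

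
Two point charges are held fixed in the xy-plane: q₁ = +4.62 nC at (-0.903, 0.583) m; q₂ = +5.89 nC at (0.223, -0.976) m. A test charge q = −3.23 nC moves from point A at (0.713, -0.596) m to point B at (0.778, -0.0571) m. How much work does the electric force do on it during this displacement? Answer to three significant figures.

-1.09×10⁻⁷ J

The work done by the electric force is W_field = −ΔU = −q(V_B − V_A) = q(V_A − V_B).
At A: distances to the source charges are 2.00 m, 0.620 m; V_A = Σ kqᵢ/rᵢ = 106 V.
At B: distances to the source charges are 1.80 m, 1.07 m; V_B = Σ kqᵢ/rᵢ = 72.4 V.
ΔV = V_B − V_A = -33.7 V.
W_field = −qΔV = −(-3.23×10⁻⁹ C)(-33.7 V) = -1.09×10⁻⁷ J.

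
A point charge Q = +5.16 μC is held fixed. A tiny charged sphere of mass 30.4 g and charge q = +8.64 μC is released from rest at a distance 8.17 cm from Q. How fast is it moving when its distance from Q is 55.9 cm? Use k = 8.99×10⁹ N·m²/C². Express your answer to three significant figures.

Only the electrostatic force acts, so mechanical energy is conserved: ½mv² = U₁ − U₂ = kQq(1/r₁ − 1/r₂).
U₁ − U₂ = (8.99×10⁹ N·m²/C²)(5.16×10⁻⁶ C)(8.64×10⁻⁶ C)(1/0.0817 − 1/0.559) = 4.19 J.
v = √(2·4.19/0.0304) = 16.6 m/s.

16.6 m/s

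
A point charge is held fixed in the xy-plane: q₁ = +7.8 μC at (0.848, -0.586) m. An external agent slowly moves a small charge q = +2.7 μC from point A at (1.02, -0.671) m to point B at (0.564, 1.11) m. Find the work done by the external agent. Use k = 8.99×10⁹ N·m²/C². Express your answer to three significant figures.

For quasistatic motion the external work equals the change in potential energy: W_ext = qΔV = q(V_B − V_A).
At A: distance to the source charge is 0.192 m; V_A = kq₁/r = 3.65×10⁵ V.
At B: distance to the source charge is 1.72 m; V_B = kq₁/r = 4.08×10⁴ V.
ΔV = V_B − V_A = -3.25×10⁵ V.
W_ext = qΔV = (2.70×10⁻⁶ C)(-3.25×10⁵ V) = -0.877 J.

-0.877 J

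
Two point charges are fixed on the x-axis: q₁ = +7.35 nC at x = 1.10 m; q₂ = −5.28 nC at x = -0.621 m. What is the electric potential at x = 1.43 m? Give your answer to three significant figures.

177 V

Electric potential is a scalar, so the contributions from each charge add algebraically: V = Σ kqᵢ/rᵢ.
Distances from the field point to each charge: r₁ = 0.330 m, r₂ = 2.05 m.
V = k[(7.35×10⁻⁹)/(0.330) + (-5.28×10⁻⁹)/(2.05)] = 177 V.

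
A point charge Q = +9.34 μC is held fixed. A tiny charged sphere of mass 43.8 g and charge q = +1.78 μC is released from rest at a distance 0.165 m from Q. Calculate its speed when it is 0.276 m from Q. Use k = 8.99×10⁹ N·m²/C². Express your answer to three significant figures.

Only the electrostatic force acts, so mechanical energy is conserved: ½mv² = U₁ − U₂ = kQq(1/r₁ − 1/r₂).
U₁ − U₂ = (8.99×10⁹ N·m²/C²)(9.34×10⁻⁶ C)(1.78×10⁻⁶ C)(1/0.165 − 1/0.276) = 0.364 J.
v = √(2·0.364/0.0438) = 4.08 m/s.

4.08 m/s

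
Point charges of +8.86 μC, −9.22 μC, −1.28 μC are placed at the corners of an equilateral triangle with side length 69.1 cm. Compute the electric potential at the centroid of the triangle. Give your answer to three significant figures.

-3.70×10⁴ V

Electric potential is a scalar, so the contributions from each charge add algebraically: V = Σ kqᵢ/rᵢ.
The distance from each vertex to the centroid is a/√3 = 0.399 m.
V = k[(8.86×10⁻⁶)/(0.399) + (-9.22×10⁻⁶)/(0.399) + (-1.28×10⁻⁶)/(0.399)] = -3.70×10⁴ V.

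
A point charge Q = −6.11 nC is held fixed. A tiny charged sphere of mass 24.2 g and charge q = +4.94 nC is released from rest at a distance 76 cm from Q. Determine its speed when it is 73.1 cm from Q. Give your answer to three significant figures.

1.08×10⁻³ m/s

Only the electrostatic force acts, so mechanical energy is conserved: ½mv² = U₁ − U₂ = kQq(1/r₁ − 1/r₂).
U₁ − U₂ = (8.99×10⁹ N·m²/C²)(-6.11×10⁻⁹ C)(4.94×10⁻⁹ C)(1/0.760 − 1/0.731) = 1.42×10⁻⁸ J.
v = √(2·1.42×10⁻⁸/0.0242) = 1.08×10⁻³ m/s.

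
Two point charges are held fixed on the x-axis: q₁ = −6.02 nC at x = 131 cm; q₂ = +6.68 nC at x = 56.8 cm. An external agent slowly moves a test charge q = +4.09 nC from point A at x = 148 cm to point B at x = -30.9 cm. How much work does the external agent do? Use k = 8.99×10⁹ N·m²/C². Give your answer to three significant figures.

1.18×10⁻⁶ J

For quasistatic motion the external work equals the change in potential energy: W_ext = qΔV = q(V_B − V_A).
At A: distances to the source charges are 0.170 m, 0.912 m; V_A = Σ kqᵢ/rᵢ = -253 V.
At B: distances to the source charges are 1.62 m, 0.877 m; V_B = Σ kqᵢ/rᵢ = 35.0 V.
ΔV = V_B − V_A = 288 V.
W_ext = qΔV = (4.09×10⁻⁹ C)(288 V) = 1.18×10⁻⁶ J.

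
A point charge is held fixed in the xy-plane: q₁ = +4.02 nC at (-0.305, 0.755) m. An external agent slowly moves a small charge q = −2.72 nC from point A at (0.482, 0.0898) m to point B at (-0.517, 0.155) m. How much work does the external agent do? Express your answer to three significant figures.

For quasistatic motion the external work equals the change in potential energy: W_ext = qΔV = q(V_B − V_A).
At A: distance to the source charge is 1.03 m; V_A = kq₁/r = 35.1 V.
At B: distance to the source charge is 0.636 m; V_B = kq₁/r = 56.8 V.
ΔV = V_B − V_A = 21.7 V.
W_ext = qΔV = (-2.72×10⁻⁹ C)(21.7 V) = -5.91×10⁻⁸ J.

-5.91×10⁻⁸ J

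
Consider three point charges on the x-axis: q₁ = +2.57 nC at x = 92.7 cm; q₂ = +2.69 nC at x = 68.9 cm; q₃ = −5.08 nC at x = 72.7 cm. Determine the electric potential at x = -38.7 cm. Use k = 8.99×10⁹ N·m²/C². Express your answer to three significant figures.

Electric potential is a scalar, so the contributions from each charge add algebraically: V = Σ kqᵢ/rᵢ.
Distances from the field point to each charge: r₁ = 1.31 m, r₂ = 1.08 m, r₃ = 1.11 m.
V = k[(2.57×10⁻⁹)/(1.31) + (2.69×10⁻⁹)/(1.08) + (-5.08×10⁻⁹)/(1.11)] = -0.938 V.

-0.938 V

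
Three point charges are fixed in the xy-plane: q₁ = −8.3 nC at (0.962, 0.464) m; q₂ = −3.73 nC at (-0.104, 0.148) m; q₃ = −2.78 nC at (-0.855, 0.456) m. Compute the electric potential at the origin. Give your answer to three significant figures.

-281 V

Electric potential is a scalar, so the contributions from each charge add algebraically: V = Σ kqᵢ/rᵢ.
Distances from the field point to each charge: r₁ = 1.07 m, r₂ = 0.181 m, r₃ = 0.969 m.
V = k[(-8.30×10⁻⁹)/(1.07) + (-3.73×10⁻⁹)/(0.181) + (-2.78×10⁻⁹)/(0.969)] = -281 V.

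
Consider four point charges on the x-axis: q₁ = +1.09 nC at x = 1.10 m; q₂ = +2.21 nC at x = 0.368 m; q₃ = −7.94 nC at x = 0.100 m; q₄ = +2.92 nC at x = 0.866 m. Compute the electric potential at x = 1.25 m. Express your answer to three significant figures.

The total potential is the scalar sum of each charge's contribution, V = Σ kqᵢ/rᵢ.
Distances from the field point to each charge: r₁ = 0.150 m, r₂ = 0.882 m, r₃ = 1.15 m, r₄ = 0.384 m.
V = k[(1.09×10⁻⁹)/(0.150) + (2.21×10⁻⁹)/(0.882) + (-7.94×10⁻⁹)/(1.15) + (2.92×10⁻⁹)/(0.384)] = 94.1 V.

94.1 V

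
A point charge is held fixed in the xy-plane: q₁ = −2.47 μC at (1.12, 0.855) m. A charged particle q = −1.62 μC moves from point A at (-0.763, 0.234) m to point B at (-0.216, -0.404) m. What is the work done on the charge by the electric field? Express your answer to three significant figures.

The work done by the electric force is W_field = −ΔU = −q(V_B − V_A) = q(V_A − V_B).
At A: distance to the source charge is 1.98 m; V_A = kq₁/r = -1.12×10⁴ V.
At B: distance to the source charge is 1.84 m; V_B = kq₁/r = -1.21×10⁴ V.
ΔV = V_B − V_A = -897 V.
W_field = −qΔV = −(-1.62×10⁻⁶ C)(-897 V) = -1.45×10⁻³ J.

-1.45×10⁻³ J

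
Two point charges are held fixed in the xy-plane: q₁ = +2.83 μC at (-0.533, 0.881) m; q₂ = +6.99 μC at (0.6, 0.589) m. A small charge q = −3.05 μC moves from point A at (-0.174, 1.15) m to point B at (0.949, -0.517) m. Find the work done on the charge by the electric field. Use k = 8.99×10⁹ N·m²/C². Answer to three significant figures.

-0.170 J

The work done by the electric force is W_field = −ΔU = −q(V_B − V_A) = q(V_A − V_B).
At A: distances to the source charges are 0.449 m, 0.956 m; V_A = Σ kqᵢ/rᵢ = 1.22×10⁵ V.
At B: distances to the source charges are 2.04 m, 1.16 m; V_B = Σ kqᵢ/rᵢ = 6.67×10⁴ V.
ΔV = V_B − V_A = -5.58×10⁴ V.
W_field = −qΔV = −(-3.05×10⁻⁶ C)(-5.58×10⁴ V) = -0.170 J.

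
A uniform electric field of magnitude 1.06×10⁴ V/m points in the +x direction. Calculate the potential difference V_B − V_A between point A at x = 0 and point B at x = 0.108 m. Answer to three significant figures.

-1140 V

In a uniform field, potential decreases in the direction of E: V_B − V_A = −E·Δx.
V_B − V_A = −(1.06×10⁴ V/m)(0.108 m) = -1140 V.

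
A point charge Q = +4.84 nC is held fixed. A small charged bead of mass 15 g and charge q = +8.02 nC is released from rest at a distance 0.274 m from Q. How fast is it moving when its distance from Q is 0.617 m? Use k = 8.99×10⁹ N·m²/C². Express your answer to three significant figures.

Only the electrostatic force acts, so mechanical energy is conserved: ½mv² = U₁ − U₂ = kQq(1/r₁ − 1/r₂).
U₁ − U₂ = (8.99×10⁹ N·m²/C²)(4.84×10⁻⁹ C)(8.02×10⁻⁹ C)(1/0.274 − 1/0.617) = 7.08×10⁻⁷ J.
v = √(2·7.08×10⁻⁷/0.0150) = 9.72×10⁻³ m/s.

9.72×10⁻³ m/s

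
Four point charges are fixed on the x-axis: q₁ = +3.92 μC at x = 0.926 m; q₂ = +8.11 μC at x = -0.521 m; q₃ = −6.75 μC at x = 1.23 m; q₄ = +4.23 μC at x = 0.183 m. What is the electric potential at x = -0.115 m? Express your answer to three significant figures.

Electric potential is a scalar, so the contributions from each charge add algebraically: V = Σ kqᵢ/rᵢ.
Distances from the field point to each charge: r₁ = 1.04 m, r₂ = 0.406 m, r₃ = 1.34 m, r₄ = 0.298 m.
V = k[(3.92×10⁻⁶)/(1.04) + (8.11×10⁻⁶)/(0.406) + (-6.75×10⁻⁶)/(1.34) + (4.23×10⁻⁶)/(0.298)] = 2.96×10⁵ V.

2.96×10⁵ V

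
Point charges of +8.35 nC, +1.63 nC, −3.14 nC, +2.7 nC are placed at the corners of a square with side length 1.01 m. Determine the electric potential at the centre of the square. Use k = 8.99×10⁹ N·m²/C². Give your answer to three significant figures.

Electric potential is a scalar, so the contributions from each charge add algebraically: V = Σ kqᵢ/rᵢ.
The distance from each corner to the centre is a√2/2 = 0.714 m.
V = k[(8.35×10⁻⁹)/(0.714) + (1.63×10⁻⁹)/(0.714) + (-3.14×10⁻⁹)/(0.714) + (2.70×10⁻⁹)/(0.714)] = 120 V.

120 V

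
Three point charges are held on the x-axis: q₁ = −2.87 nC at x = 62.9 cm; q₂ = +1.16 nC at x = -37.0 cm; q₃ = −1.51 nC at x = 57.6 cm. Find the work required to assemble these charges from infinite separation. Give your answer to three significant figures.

6.88×10⁻⁷ J

The assembly work is the sum of pairwise potential energies, U = Σ_{i<j} kqᵢqⱼ/rᵢⱼ.
Pair separations: r₁₂ = 0.999 m, r₁₃ = 0.0530 m, r₂₃ = 0.946 m.
U = (-3.00×10⁻⁸) + (7.35×10⁻⁷) + (-1.66×10⁻⁸) = 6.88×10⁻⁷ J.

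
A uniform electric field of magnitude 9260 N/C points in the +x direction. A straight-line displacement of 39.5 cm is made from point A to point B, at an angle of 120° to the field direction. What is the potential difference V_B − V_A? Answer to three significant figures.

Only the component of displacement along E changes the potential: ΔV = −E·d·cosθ.
ΔV = −(9260 V/m)(0.395 m)cos120° = 1830 V.

1830 V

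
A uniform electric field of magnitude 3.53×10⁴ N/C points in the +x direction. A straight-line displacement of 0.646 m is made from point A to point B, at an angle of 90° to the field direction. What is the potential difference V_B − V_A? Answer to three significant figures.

0 V

Only the component of displacement along E changes the potential: ΔV = −E·d·cosθ.
ΔV = −(3.53×10⁴ V/m)(0.646 m)cos90° = 0 V.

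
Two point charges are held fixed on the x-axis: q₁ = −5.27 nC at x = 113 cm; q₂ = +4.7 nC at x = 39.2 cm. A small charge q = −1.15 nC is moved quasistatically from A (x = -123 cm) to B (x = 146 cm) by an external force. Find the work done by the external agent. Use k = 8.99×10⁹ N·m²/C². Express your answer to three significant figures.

1.26×10⁻⁷ J

For quasistatic motion the external work equals the change in potential energy: W_ext = qΔV = q(V_B − V_A).
At A: distances to the source charges are 2.36 m, 1.62 m; V_A = Σ kqᵢ/rᵢ = 5.97 V.
At B: distances to the source charges are 0.330 m, 1.07 m; V_B = Σ kqᵢ/rᵢ = -104 V.
ΔV = V_B − V_A = -110 V.
W_ext = qΔV = (-1.15×10⁻⁹ C)(-110 V) = 1.26×10⁻⁷ J.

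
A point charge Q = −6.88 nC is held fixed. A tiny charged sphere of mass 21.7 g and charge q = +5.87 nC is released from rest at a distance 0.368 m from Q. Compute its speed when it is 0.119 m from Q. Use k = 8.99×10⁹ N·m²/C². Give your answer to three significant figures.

0.0138 m/s

Only the electrostatic force acts, so mechanical energy is conserved: ½mv² = U₁ − U₂ = kQq(1/r₁ − 1/r₂).
U₁ − U₂ = (8.99×10⁹ N·m²/C²)(-6.88×10⁻⁹ C)(5.87×10⁻⁹ C)(1/0.368 − 1/0.119) = 2.06×10⁻⁶ J.
v = √(2·2.06×10⁻⁶/0.0217) = 0.0138 m/s.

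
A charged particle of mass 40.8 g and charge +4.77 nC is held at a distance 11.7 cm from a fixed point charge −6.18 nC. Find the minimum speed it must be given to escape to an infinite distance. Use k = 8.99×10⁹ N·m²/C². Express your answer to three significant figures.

To just escape, total mechanical energy must reach zero at infinity: ½mv²_min + U = 0, so ½mv²_min = −U = |kQq|/r.
|U| = |kQq|/r = (8.99×10⁹ N·m²/C²)(6.18×10⁻⁹)(4.77×10⁻⁹)/(0.117) = 2.27×10⁻⁶ J.
v_min = √(2|U|/m) = √(2·2.27×10⁻⁶/0.0408) = 0.0105 m/s.

0.0105 m/s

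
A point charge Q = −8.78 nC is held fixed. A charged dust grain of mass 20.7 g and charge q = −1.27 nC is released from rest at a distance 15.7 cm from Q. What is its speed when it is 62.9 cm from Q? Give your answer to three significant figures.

6.80×10⁻³ m/s

Only the electrostatic force acts, so mechanical energy is conserved: ½mv² = U₁ − U₂ = kQq(1/r₁ − 1/r₂).
U₁ − U₂ = (8.99×10⁹ N·m²/C²)(-8.78×10⁻⁹ C)(-1.27×10⁻⁹ C)(1/0.157 − 1/0.629) = 4.79×10⁻⁷ J.
v = √(2·4.79×10⁻⁷/0.0207) = 6.80×10⁻³ m/s.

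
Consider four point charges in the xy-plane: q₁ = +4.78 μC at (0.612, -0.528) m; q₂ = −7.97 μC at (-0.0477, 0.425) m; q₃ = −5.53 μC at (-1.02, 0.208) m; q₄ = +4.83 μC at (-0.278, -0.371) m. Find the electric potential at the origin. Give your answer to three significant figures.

-6.85×10⁴ V

Electric potential is a scalar, so the contributions from each charge add algebraically: V = Σ kqᵢ/rᵢ.
Distances from the field point to each charge: r₁ = 0.808 m, r₂ = 0.428 m, r₃ = 1.04 m, r₄ = 0.464 m.
V = k[(4.78×10⁻⁶)/(0.808) + (-7.97×10⁻⁶)/(0.428) + (-5.53×10⁻⁶)/(1.04) + (4.83×10⁻⁶)/(0.464)] = -6.85×10⁴ V.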